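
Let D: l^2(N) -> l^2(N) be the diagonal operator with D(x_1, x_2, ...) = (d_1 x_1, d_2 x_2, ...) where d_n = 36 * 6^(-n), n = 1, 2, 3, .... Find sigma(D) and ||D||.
sigma(D) = {36 * 6^(-n) : n ≥ 1} ∪ {0}; ||D|| = 6

A bounded diagonal operator on l^2 with diagonal entries d_n has spectrum equal to the closure of {d_n : n ≥ 1}: every d_n is an eigenvalue (with eigenvector e_n), so {d_n} ⊂ sigma(D); the spectrum is closed, so its closure is too; and for lambda not in the closure, (D - lambda I) has bounded inverse (the diagonal entries 1/(d_n - lambda) are bounded). For our sequence d_n = 36 * 6^(-n), n = 1, 2, 3, ...:
  - {d_n} = {36 * 6^(-n) : n ≥ 1}; the only limit point is 0
  - closure = {36 * 6^(-n) : n ≥ 1} ∪ {0}
For the norm: a diagonal operator has ||D|| = sup_n |d_n|. Here d_n = 36 * 6^(-n) is positive and decreasing, so sup_n |d_n| = d_1 = 36/6 = 6. So ||D|| = 6.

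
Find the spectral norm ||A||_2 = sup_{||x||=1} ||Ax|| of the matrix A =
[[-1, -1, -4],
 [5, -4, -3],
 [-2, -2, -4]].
||A||_2 ≈ 7.8129 (= sqrt(largest eigenvalue of A^T A))

||A||_2 = sigma_max(A) = sqrt(lambda_max(A^T A)). Form the symmetric matrix M = A^T A =
[[30, -15, -3],
 [-15, 21, 24],
 [-3, 24, 41]].
Its characteristic polynomial (trace, sum of principal 2x2 minors, determinant of M give the coefficients) is
  p(λ) = det(λ I - M) = λ^3 - 92λ^2 + 1911λ - 1296.
No integer candidate from the rational root theorem (±divisors of 1296) is a root, so the roots are irrational. The cubic discriminant is Δ = 3013849332 > 0, so there are three distinct real roots. p(0) = -1296 and p(1) = 524 have opposite signs, so a root lies in (0, 1); Newton's method refines it to λ ≈ 0.7017. p(30) = 234 and p(31) = -676 have opposite signs, so a root lies in (30, 31); Newton's method refines it to λ ≈ 30.2573. p(61) = -76 and p(62) = 1866 have opposite signs, so a root lies in (61, 62); Newton's method refines it to λ ≈ 61.041. Check (Vieta): the three roots sum to 92, matching tr M = 92.
So the eigenvalues of A^T A are ≈ 0.7017, 30.2573, 61.041 (all ≥ 0, as they must be for A^T A). The largest is λ_max ≈ 61.041, hence ||A||_2 = sqrt(λ_max) ≈ 7.8129.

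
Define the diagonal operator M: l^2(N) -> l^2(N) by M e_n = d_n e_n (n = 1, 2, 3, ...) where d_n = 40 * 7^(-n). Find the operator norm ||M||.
||M|| = 40/7 (attained at n = 1)

For M diagonal, ||M|| = sup_n |d_n|. The sequence d_n = 40 * 7^(-n) is positive and strictly decreasing (ratio 7^(-1) < 1), so the supremum is d_1 = 40/7. Hence ||M|| = 40/7.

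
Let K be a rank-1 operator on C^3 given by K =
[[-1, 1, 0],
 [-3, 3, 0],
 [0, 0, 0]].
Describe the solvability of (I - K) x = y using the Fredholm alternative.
(I - K) is invertible (det(I - K) = -1 ≠ 0), so for every y in C^3 the equation (I - K) x = y has a unique solution.

K has rank 1, so it is an outer product K = u v^T: every row of K is a multiple of one row vector. Reading off the entries, u = (1, 3, 0) and v = (-1, 1, 0) (row i of K equals u_i·v^T). A rank-one matrix u v^T satisfies K u = u (v·u) and kills the (2)-dimensional subspace v^⊥, so its characteristic polynomial is lambda^2 (lambda - v·u) with v·u = tr K = 2. Hence the eigenvalues of I - K are 1 (multiplicity 2) and 1 - (2) = -1, so det(I - K) = -1. (Direct check: I - K =
[[2, -1, 0],
 [3, -2, 0],
 [0, 0, 1]]
has determinant -1.) The finite-dimensional Fredholm alternative says: either (I - K) is invertible, or ker(I - K) ≠ {0} and then range(I - K) = ker((I - K)^*)^⊥, with dim ker(I - K) = dim ker((I - K)^*). Since det(I - K) ≠ 0, 1 is not an eigenvalue of K and ker(I - K) = {0}, so we are in the first case: for every y there is a unique x = (I - K)^(-1) y. Explicitly, by the Sherman–Morrison formula, (I - u v^T)^(-1) = I + u v^T/(1 - v·u), i.e. (I - K)^(-1) = I - K.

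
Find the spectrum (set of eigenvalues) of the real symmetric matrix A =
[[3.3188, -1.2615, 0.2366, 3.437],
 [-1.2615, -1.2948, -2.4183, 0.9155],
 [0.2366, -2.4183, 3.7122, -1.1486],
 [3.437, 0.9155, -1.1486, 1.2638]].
sigma(A) ≈ {-3, -1, 5, 6}

A is real symmetric, so its spectrum consists of real eigenvalues. Expanding the characteristic polynomial of the displayed matrix gives
  det(λ I - A) = p(λ) = λ^4 + (-7)λ^3 + (-11)λ^2 + (87.0013)λ + (90.0017).
Solving p(λ) = 0 yields eigenvalues ≈ -3, -1, 5, 6. (A is shown rounded to 4 decimals, so these recover the underlying integer eigenvalues to within that precision.)
Verification: the trace of A = 7 equals the sum of eigenvalues 7, and det(A) ≈ 90.0017 matches the eigenvalue product 90.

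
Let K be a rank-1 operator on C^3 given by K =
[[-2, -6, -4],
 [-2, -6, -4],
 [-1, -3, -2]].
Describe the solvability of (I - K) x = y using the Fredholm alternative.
(I - K) is invertible (det(I - K) = 11 ≠ 0), so for every y in C^3 the equation (I - K) x = y has a unique solution.

K has rank 1, so it is an outer product K = u v^T: every row of K is a multiple of one row vector. Reading off the entries, u = (2, 2, 1) and v = (-1, -3, -2) (row i of K equals u_i·v^T). A rank-one matrix u v^T satisfies K u = u (v·u) and kills the (2)-dimensional subspace v^⊥, so its characteristic polynomial is lambda^2 (lambda - v·u) with v·u = tr K = -10. Hence the eigenvalues of I - K are 1 (multiplicity 2) and 1 - (-10) = 11, so det(I - K) = 11. (Direct check: I - K =
[[3, 6, 4],
 [2, 7, 4],
 [1, 3, 3]]
has determinant 11.) The finite-dimensional Fredholm alternative says: either (I - K) is invertible, or ker(I - K) ≠ {0} and then range(I - K) = ker((I - K)^*)^⊥, with dim ker(I - K) = dim ker((I - K)^*). Since det(I - K) ≠ 0, 1 is not an eigenvalue of K and ker(I - K) = {0}, so we are in the first case: for every y there is a unique x = (I - K)^(-1) y. Explicitly, by the Sherman–Morrison formula, (I - u v^T)^(-1) = I + u v^T/(1 - v·u), i.e. (I - K)^(-1) = I + K/(11).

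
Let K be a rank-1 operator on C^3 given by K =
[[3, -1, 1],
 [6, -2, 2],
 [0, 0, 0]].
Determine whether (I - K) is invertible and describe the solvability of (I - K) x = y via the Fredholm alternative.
(I - K) is singular (det(I - K) = 0, i.e. 1 ∈ sigma(K)). (I - K) x = y is solvable iff y ⊥ ker((I - K)^*) = span{(3, -1, 1)}, i.e. iff 3y_1 - y_2 + y_3 = 0. When solvable, the solutions are x = y + c·(1, 2, 0), c arbitrary (ker(I - K) = span{(1, 2, 0)}, dimension 1).

K has rank 1, so it is an outer product K = u v^T: every row of K is a multiple of one row vector. Reading off the entries, u = (1, 2, 0) and v = (3, -1, 1) (row i of K equals u_i·v^T). A rank-one matrix u v^T satisfies K u = u (v·u) and kills the (2)-dimensional subspace v^⊥, so its characteristic polynomial is lambda^2 (lambda - v·u) with v·u = tr K = 1. Hence the eigenvalues of I - K are 1 (multiplicity 2) and 1 - (1) = 0, so det(I - K) = 0. (Direct check: I - K =
[[-2, 1, -1],
 [-6, 3, -2],
 [0, 0, 1]]
has determinant 0.) So 1 is an eigenvalue of K and (I - K) is not invertible. The finite-dimensional Fredholm alternative says: either (I - K) is invertible, or ker(I - K) ≠ {0} and then range(I - K) = ker((I - K)^*)^⊥, with dim ker(I - K) = dim ker((I - K)^*). We are in the second case, so we need both kernels. Kernel of I - K: (I - K) u = u - u (v·u) = u - u = 0, so ker(I - K) = span{u} = span{(1, 2, 0)} (it is exactly 1-dimensional because rank(I - K) = 2). Kernel of the adjoint: K is real, so (I - K)^* = I - K^T = I - v u^T, and (I - v u^T) v = v - v (u·v) = 0; hence ker((I - K)^*) = span{v} = span{(3, -1, 1)}. Therefore (I - K) x = y is solvable iff <y, v> = 0, i.e. iff 3y_1 - y_2 + y_3 = 0. When this holds, K y = u (v·y) = 0, so (I - K) y = y and x = y is a particular solution; the full solution set is the line x = y + c·u = y + c·(1, 2, 0), c ∈ C.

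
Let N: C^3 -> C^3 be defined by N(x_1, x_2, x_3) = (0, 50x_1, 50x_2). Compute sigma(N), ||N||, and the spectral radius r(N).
sigma(N) = {0}; ||N|| = 50; r(N) = 0. (N is nilpotent with N^3 = 0.)

On C^3, N is a strictly lower-triangular matrix with 50 on the subdiagonal and zeros elsewhere, so its characteristic polynomial is lambda^3 and every eigenvalue is 0: sigma(N) = {0}. For the operator norm, N e_i = 50e_{i+1} for i = 1, ..., 2 and N e_3 = 0, so the singular values of N are 50 (with multiplicity 2) and 0; hence ||N|| = 50. The spectral radius r(N) = max|lambda| = 0. Note ||N|| > r(N) — characteristic of non-normal nilpotent operators. Indeed N^3 = 0.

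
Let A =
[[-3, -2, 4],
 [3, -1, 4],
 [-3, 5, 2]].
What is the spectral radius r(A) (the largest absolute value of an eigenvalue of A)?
r(A) ≈ 5.4173

The eigenvalues of A are the roots of its characteristic polynomial. With M = A (coefficients from the trace, the sum of principal 2x2 minors, and det A):
  p(λ) = det(λ I - M) = λ^3 + 2λ^2 - 7λ - 150.
No integer candidate from the rational root theorem (±divisors of 150) is a root, so the roots are irrational. The cubic discriminant is Δ = -563332 < 0, so there is one real root and a complex-conjugate pair. p(5) = -10 and p(6) = 96 have opposite signs, so a root lies in (5, 6); Newton's method refines it to λ ≈ 5.1112. Dividing out (λ - (5.1112)) leaves approximately λ^2 + 7.1112λ + 29.3471. For λ^2 + 7.1112λ + 29.3471 the discriminant is -66.819. It is negative, so the remaining roots are the complex-conjugate pair λ ≈ -3.5556 ± 4.0871i. Their product equals the constant term, so |λ|^2 ≈ 29.3471 and |λ| ≈ 5.4173.
Thus the eigenvalues (to 4 decimals) are 5.1112 (modulus 5.1112); -3.5556 ± 4.0871i (modulus 5.4173). The spectral radius is the largest modulus: r(A) ≈ 5.4173. (Cross-check: r(A) ≤ ||A||_2 ≈ 6.4748; equality holds whenever A is normal, though it can also hold for some non-normal A.)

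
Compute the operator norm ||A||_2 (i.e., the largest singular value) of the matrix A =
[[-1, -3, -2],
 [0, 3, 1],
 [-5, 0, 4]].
||A||_2 ≈ 6.5017 (= sqrt(largest eigenvalue of A^T A))

||A||_2 = sigma_max(A) = sqrt(lambda_max(A^T A)). Form the symmetric matrix M = A^T A =
[[26, 3, -18],
 [3, 18, 9],
 [-18, 9, 21]].
Its characteristic polynomial (trace, sum of principal 2x2 minors, determinant of M give the coefficients) is
  p(λ) = det(λ I - M) = λ^3 - 65λ^2 + 978λ - 729.
No integer candidate from the rational root theorem (±divisors of 729) is a root, so the roots are irrational. The cubic discriminant is Δ = 318389625 > 0, so there are three distinct real roots. p(0) = -729 and p(1) = 185 have opposite signs, so a root lies in (0, 1); Newton's method refines it to λ ≈ 0.786. p(21) = 405 and p(22) = -25 have opposite signs, so a root lies in (21, 22); Newton's method refines it to λ ≈ 21.9419. p(42) = -225 and p(43) = 647 have opposite signs, so a root lies in (42, 43); Newton's method refines it to λ ≈ 42.2722. Check (Vieta): the three roots sum to 65, matching tr M = 65.
So the eigenvalues of A^T A are ≈ 0.786, 21.9419, 42.2722 (all ≥ 0, as they must be for A^T A). The largest is λ_max ≈ 42.2722, hence ||A||_2 = sqrt(λ_max) ≈ 6.5017.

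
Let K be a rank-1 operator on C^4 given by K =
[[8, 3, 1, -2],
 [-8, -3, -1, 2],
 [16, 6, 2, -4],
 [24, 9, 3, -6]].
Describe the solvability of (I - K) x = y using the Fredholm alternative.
(I - K) is singular (det(I - K) = 0, i.e. 1 ∈ sigma(K)). (I - K) x = y is solvable iff y ⊥ ker((I - K)^*) = span{(8, 3, 1, -2)}, i.e. iff 8y_1 + 3y_2 + y_3 - 2y_4 = 0. When solvable, the solutions are x = y + c·(1, -1, 2, 3), c arbitrary (ker(I - K) = span{(1, -1, 2, 3)}, dimension 1).

K has rank 1, so it is an outer product K = u v^T: every row of K is a multiple of one row vector. Reading off the entries, u = (1, -1, 2, 3) and v = (8, 3, 1, -2) (row i of K equals u_i·v^T). A rank-one matrix u v^T satisfies K u = u (v·u) and kills the (3)-dimensional subspace v^⊥, so its characteristic polynomial is lambda^3 (lambda - v·u) with v·u = tr K = 1. Hence the eigenvalues of I - K are 1 (multiplicity 3) and 1 - (1) = 0, so det(I - K) = 0. (Direct check: I - K =
[[-7, -3, -1, 2],
 [8, 4, 1, -2],
 [-16, -6, -1, 4],
 [-24, -9, -3, 7]]
has determinant 0.) So 1 is an eigenvalue of K and (I - K) is not invertible. The finite-dimensional Fredholm alternative says: either (I - K) is invertible, or ker(I - K) ≠ {0} and then range(I - K) = ker((I - K)^*)^⊥, with dim ker(I - K) = dim ker((I - K)^*). We are in the second case, so we need both kernels. Kernel of I - K: (I - K) u = u - u (v·u) = u - u = 0, so ker(I - K) = span{u} = span{(1, -1, 2, 3)} (it is exactly 1-dimensional because rank(I - K) = 3). Kernel of the adjoint: K is real, so (I - K)^* = I - K^T = I - v u^T, and (I - v u^T) v = v - v (u·v) = 0; hence ker((I - K)^*) = span{v} = span{(8, 3, 1, -2)}. Therefore (I - K) x = y is solvable iff <y, v> = 0, i.e. iff 8y_1 + 3y_2 + y_3 - 2y_4 = 0. When this holds, K y = u (v·y) = 0, so (I - K) y = y and x = y is a particular solution; the full solution set is the line x = y + c·u = y + c·(1, -1, 2, 3), c ∈ C.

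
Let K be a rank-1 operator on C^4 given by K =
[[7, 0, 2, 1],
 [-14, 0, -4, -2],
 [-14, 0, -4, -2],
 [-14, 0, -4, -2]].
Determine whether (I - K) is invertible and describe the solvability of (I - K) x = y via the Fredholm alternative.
(I - K) is singular (det(I - K) = 0, i.e. 1 ∈ sigma(K)). (I - K) x = y is solvable iff y ⊥ ker((I - K)^*) = span{(7, 0, 2, 1)}, i.e. iff 7y_1 + 2y_3 + y_4 = 0. When solvable, the solutions are x = y + c·(1, -2, -2, -2), c arbitrary (ker(I - K) = span{(1, -2, -2, -2)}, dimension 1).

K has rank 1, so it is an outer product K = u v^T: every row of K is a multiple of one row vector. Reading off the entries, u = (1, -2, -2, -2) and v = (7, 0, 2, 1) (row i of K equals u_i·v^T). A rank-one matrix u v^T satisfies K u = u (v·u) and kills the (3)-dimensional subspace v^⊥, so its characteristic polynomial is lambda^3 (lambda - v·u) with v·u = tr K = 1. Hence the eigenvalues of I - K are 1 (multiplicity 3) and 1 - (1) = 0, so det(I - K) = 0. (Direct check: I - K =
[[-6, 0, -2, -1],
 [14, 1, 4, 2],
 [14, 0, 5, 2],
 [14, 0, 4, 3]]
has determinant 0.) So 1 is an eigenvalue of K and (I - K) is not invertible. The finite-dimensional Fredholm alternative says: either (I - K) is invertible, or ker(I - K) ≠ {0} and then range(I - K) = ker((I - K)^*)^⊥, with dim ker(I - K) = dim ker((I - K)^*). We are in the second case, so we need both kernels. Kernel of I - K: (I - K) u = u - u (v·u) = u - u = 0, so ker(I - K) = span{u} = span{(1, -2, -2, -2)} (it is exactly 1-dimensional because rank(I - K) = 3). Kernel of the adjoint: K is real, so (I - K)^* = I - K^T = I - v u^T, and (I - v u^T) v = v - v (u·v) = 0; hence ker((I - K)^*) = span{v} = span{(7, 0, 2, 1)}. Therefore (I - K) x = y is solvable iff <y, v> = 0, i.e. iff 7y_1 + 2y_3 + y_4 = 0. When this holds, K y = u (v·y) = 0, so (I - K) y = y and x = y is a particular solution; the full solution set is the line x = y + c·u = y + c·(1, -2, -2, -2), c ∈ C.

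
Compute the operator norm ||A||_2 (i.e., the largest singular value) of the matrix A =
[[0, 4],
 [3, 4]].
||A||_2 = sqrt((41 + sqrt(1105))/2) ≈ 6.0927 (= sqrt(largest eigenvalue of A^T A))

||A||_2 = sigma_max(A) = sqrt(lambda_max(A^T A)). Form the symmetric matrix M = A^T A =
[[9, 12],
 [12, 32]].
Its characteristic polynomial (trace, determinant of M give the coefficients) is
  p(λ) = det(λ I - M) = λ^2 - 41λ + 144.
For λ^2 - 41λ + 144 the discriminant is 1105. It is nonnegative but not a perfect square, so the roots are real and irrational: λ = (41 ± sqrt(1105))/2 ≈ 37.1208, 3.8792.
So the eigenvalues of A^T A are ≈ 3.8792, 37.1208 (all ≥ 0, as they must be for A^T A). The largest is λ_max = (41 + sqrt(1105))/2 ≈ 37.1208, hence ||A||_2 = sqrt(λ_max) = sqrt((41 + sqrt(1105))/2) ≈ 6.0927.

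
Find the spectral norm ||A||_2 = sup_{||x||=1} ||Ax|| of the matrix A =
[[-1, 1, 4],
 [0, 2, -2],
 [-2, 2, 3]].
||A||_2 ≈ 5.8935 (= sqrt(largest eigenvalue of A^T A))

||A||_2 = sigma_max(A) = sqrt(lambda_max(A^T A)). Form the symmetric matrix M = A^T A =
[[5, -5, -10],
 [-5, 9, 6],
 [-10, 6, 29]].
Its characteristic polynomial (trace, sum of principal 2x2 minors, determinant of M give the coefficients) is
  p(λ) = det(λ I - M) = λ^3 - 43λ^2 + 290λ - 100.
No integer candidate from the rational root theorem (±divisors of 100) is a root, so the roots are irrational. The cubic discriminant is Δ = 48318100 > 0, so there are three distinct real roots. p(0) = -100 and p(1) = 148 have opposite signs, so a root lies in (0, 1); Newton's method refines it to λ ≈ 0.3643. p(7) = 166 and p(8) = -20 have opposite signs, so a root lies in (7, 8); Newton's method refines it to λ ≈ 7.902. p(34) = -644 and p(35) = 250 have opposite signs, so a root lies in (34, 35); Newton's method refines it to λ ≈ 34.7336. Check (Vieta): the three roots sum to 43, matching tr M = 43.
So the eigenvalues of A^T A are ≈ 0.3643, 7.902, 34.7336 (all ≥ 0, as they must be for A^T A). The largest is λ_max ≈ 34.7336, hence ||A||_2 = sqrt(λ_max) ≈ 5.8935.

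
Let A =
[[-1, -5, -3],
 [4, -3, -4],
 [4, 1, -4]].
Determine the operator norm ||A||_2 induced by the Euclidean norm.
||A||_2 ≈ 8.715 (= sqrt(largest eigenvalue of A^T A))

||A||_2 = sigma_max(A) = sqrt(lambda_max(A^T A)). Form the symmetric matrix M = A^T A =
[[33, -3, -29],
 [-3, 35, 23],
 [-29, 23, 41]].
Its characteristic polynomial (trace, sum of principal 2x2 minors, determinant of M give the coefficients) is
  p(λ) = det(λ I - M) = λ^3 - 109λ^2 + 2564λ - 4096.
No integer candidate from the rational root theorem (±divisors of 4096) is a root, so the roots are irrational. The cubic discriminant is Δ = 9617372560 > 0, so there are three distinct real roots. p(1) = -1640 and p(2) = 604 have opposite signs, so a root lies in (1, 2); Newton's method refines it to λ ≈ 1.7215. p(31) = 430 and p(32) = -896 have opposite signs, so a root lies in (31, 32); Newton's method refines it to λ ≈ 31.3267. p(75) = -3046 and p(76) = 160 have opposite signs, so a root lies in (75, 76); Newton's method refines it to λ ≈ 75.9518. Check (Vieta): the three roots sum to 109, matching tr M = 109.
So the eigenvalues of A^T A are ≈ 1.7215, 31.3267, 75.9518 (all ≥ 0, as they must be for A^T A). The largest is λ_max ≈ 75.9518, hence ||A||_2 = sqrt(λ_max) ≈ 8.715.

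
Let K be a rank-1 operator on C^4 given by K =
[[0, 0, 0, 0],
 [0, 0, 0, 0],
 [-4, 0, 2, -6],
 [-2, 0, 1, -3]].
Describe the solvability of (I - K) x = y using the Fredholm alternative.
(I - K) is invertible (det(I - K) = 2 ≠ 0), so for every y in C^4 the equation (I - K) x = y has a unique solution.

K has rank 1, so it is an outer product K = u v^T: every row of K is a multiple of one row vector. Reading off the entries, u = (0, 0, 2, 1) and v = (-2, 0, 1, -3) (row i of K equals u_i·v^T). A rank-one matrix u v^T satisfies K u = u (v·u) and kills the (3)-dimensional subspace v^⊥, so its characteristic polynomial is lambda^3 (lambda - v·u) with v·u = tr K = -1. Hence the eigenvalues of I - K are 1 (multiplicity 3) and 1 - (-1) = 2, so det(I - K) = 2. (Direct check: I - K =
[[1, 0, 0, 0],
 [0, 1, 0, 0],
 [4, 0, -1, 6],
 [2, 0, -1, 4]]
has determinant 2.) The finite-dimensional Fredholm alternative says: either (I - K) is invertible, or ker(I - K) ≠ {0} and then range(I - K) = ker((I - K)^*)^⊥, with dim ker(I - K) = dim ker((I - K)^*). Since det(I - K) ≠ 0, 1 is not an eigenvalue of K and ker(I - K) = {0}, so we are in the first case: for every y there is a unique x = (I - K)^(-1) y. Explicitly, by the Sherman–Morrison formula, (I - u v^T)^(-1) = I + u v^T/(1 - v·u), i.e. (I - K)^(-1) = I + K/(2).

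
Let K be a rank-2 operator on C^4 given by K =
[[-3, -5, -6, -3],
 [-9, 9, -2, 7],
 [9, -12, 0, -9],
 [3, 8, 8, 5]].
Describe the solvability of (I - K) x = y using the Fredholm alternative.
(I - K) is invertible (det(I - K) = 3 ≠ 0), so for every y in C^4 the equation (I - K) x = y has a unique solution.

K has rank 2 and factors as K = U V^T = u1 v1^T + u2 v2^T with u1 = (-1, -3, 3, 1), v1 = (3, -1, 2, -1), u2 = (-2, 2, -3, 3), v2 = (0, 3, 2, 2) (multiplying out reproduces the displayed K). The nonzero eigenvalues of U V^T coincide with those of the 2 x 2 matrix G = V^T U = [[v1·u1, v1·u2], [v2·u1, v2·u2]] = [[5, -17], [-1, 6]], and by the Sylvester determinant identity det(I_4 - U V^T) = det(I_2 - V^T U) = det([[-4, 17], [1, -5]]) = (-4)(-5) - (17)(1) = 3. (Direct check: I - K =
[[4, 5, 6, 3],
 [9, -8, 2, -7],
 [-9, 12, 1, 9],
 [-3, -8, -8, -4]]
has determinant 3.) The finite-dimensional Fredholm alternative says: either (I - K) is invertible, or ker(I - K) ≠ {0} and then range(I - K) = ker((I - K)^*)^⊥, with dim ker(I - K) = dim ker((I - K)^*). Since det(I - K) ≠ 0, 1 is not an eigenvalue of K and ker(I - K) = {0}, so we are in the first case: for every y there is a unique x = (I - K)^(-1) y. (Explicitly, by the Woodbury identity, (I - U V^T)^(-1) = I + U (I_2 - G)^(-1) V^T.)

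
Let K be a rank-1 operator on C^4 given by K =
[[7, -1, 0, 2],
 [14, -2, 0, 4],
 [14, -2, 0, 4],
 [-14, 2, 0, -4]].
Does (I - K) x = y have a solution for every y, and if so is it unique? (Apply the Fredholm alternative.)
(I - K) is singular (det(I - K) = 0, i.e. 1 ∈ sigma(K)). (I - K) x = y is solvable iff y ⊥ ker((I - K)^*) = span{(7, -1, 0, 2)}, i.e. iff 7y_1 - y_2 + 2y_4 = 0. When solvable, the solutions are x = y + c·(1, 2, 2, -2), c arbitrary (ker(I - K) = span{(1, 2, 2, -2)}, dimension 1).

K has rank 1, so it is an outer product K = u v^T: every row of K is a multiple of one row vector. Reading off the entries, u = (1, 2, 2, -2) and v = (7, -1, 0, 2) (row i of K equals u_i·v^T). A rank-one matrix u v^T satisfies K u = u (v·u) and kills the (3)-dimensional subspace v^⊥, so its characteristic polynomial is lambda^3 (lambda - v·u) with v·u = tr K = 1. Hence the eigenvalues of I - K are 1 (multiplicity 3) and 1 - (1) = 0, so det(I - K) = 0. (Direct check: I - K =
[[-6, 1, 0, -2],
 [-14, 3, 0, -4],
 [-14, 2, 1, -4],
 [14, -2, 0, 5]]
has determinant 0.) So 1 is an eigenvalue of K and (I - K) is not invertible. The finite-dimensional Fredholm alternative says: either (I - K) is invertible, or ker(I - K) ≠ {0} and then range(I - K) = ker((I - K)^*)^⊥, with dim ker(I - K) = dim ker((I - K)^*). We are in the second case, so we need both kernels. Kernel of I - K: (I - K) u = u - u (v·u) = u - u = 0, so ker(I - K) = span{u} = span{(1, 2, 2, -2)} (it is exactly 1-dimensional because rank(I - K) = 3). Kernel of the adjoint: K is real, so (I - K)^* = I - K^T = I - v u^T, and (I - v u^T) v = v - v (u·v) = 0; hence ker((I - K)^*) = span{v} = span{(7, -1, 0, 2)}. Therefore (I - K) x = y is solvable iff <y, v> = 0, i.e. iff 7y_1 - y_2 + 2y_4 = 0. When this holds, K y = u (v·y) = 0, so (I - K) y = y and x = y is a particular solution; the full solution set is the line x = y + c·u = y + c·(1, 2, 2, -2), c ∈ C.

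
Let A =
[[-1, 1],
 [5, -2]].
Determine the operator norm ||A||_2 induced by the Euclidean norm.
||A||_2 = sqrt((31 + sqrt(925))/2) ≈ 5.5414 (= sqrt(largest eigenvalue of A^T A))

||A||_2 = sigma_max(A) = sqrt(lambda_max(A^T A)). Form the symmetric matrix M = A^T A =
[[26, -11],
 [-11, 5]].
Its characteristic polynomial (trace, determinant of M give the coefficients) is
  p(λ) = det(λ I - M) = λ^2 - 31λ + 9.
For λ^2 - 31λ + 9 the discriminant is 925. It is nonnegative but not a perfect square, so the roots are real and irrational: λ = (31 ± sqrt(925))/2 ≈ 30.7069, 0.2931.
So the eigenvalues of A^T A are ≈ 0.2931, 30.7069 (all ≥ 0, as they must be for A^T A). The largest is λ_max = (31 + sqrt(925))/2 ≈ 30.7069, hence ||A||_2 = sqrt(λ_max) = sqrt((31 + sqrt(925))/2) ≈ 5.5414.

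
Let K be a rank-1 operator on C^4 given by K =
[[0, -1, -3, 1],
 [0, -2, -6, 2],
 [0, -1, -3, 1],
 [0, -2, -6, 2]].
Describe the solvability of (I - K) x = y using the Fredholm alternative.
(I - K) is invertible (det(I - K) = 4 ≠ 0), so for every y in C^4 the equation (I - K) x = y has a unique solution.

K has rank 1, so it is an outer product K = u v^T: every row of K is a multiple of one row vector. Reading off the entries, u = (-1, -2, -1, -2) and v = (0, 1, 3, -1) (row i of K equals u_i·v^T). A rank-one matrix u v^T satisfies K u = u (v·u) and kills the (3)-dimensional subspace v^⊥, so its characteristic polynomial is lambda^3 (lambda - v·u) with v·u = tr K = -3. Hence the eigenvalues of I - K are 1 (multiplicity 3) and 1 - (-3) = 4, so det(I - K) = 4. (Direct check: I - K =
[[1, 1, 3, -1],
 [0, 3, 6, -2],
 [0, 1, 4, -1],
 [0, 2, 6, -1]]
has determinant 4.) The finite-dimensional Fredholm alternative says: either (I - K) is invertible, or ker(I - K) ≠ {0} and then range(I - K) = ker((I - K)^*)^⊥, with dim ker(I - K) = dim ker((I - K)^*). Since det(I - K) ≠ 0, 1 is not an eigenvalue of K and ker(I - K) = {0}, so we are in the first case: for every y there is a unique x = (I - K)^(-1) y. Explicitly, by the Sherman–Morrison formula, (I - u v^T)^(-1) = I + u v^T/(1 - v·u), i.e. (I - K)^(-1) = I + K/(4).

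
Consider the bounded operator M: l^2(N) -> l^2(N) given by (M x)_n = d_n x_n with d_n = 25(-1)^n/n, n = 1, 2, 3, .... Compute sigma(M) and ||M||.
sigma(M) = {25(-1)^n/n : n ≥ 1} ∪ {0}; ||M|| = 25

A bounded diagonal operator on l^2 with diagonal entries d_n has spectrum equal to the closure of {d_n : n ≥ 1}: every d_n is an eigenvalue (with eigenvector e_n), so {d_n} ⊂ sigma(M); the spectrum is closed, so its closure is too; and for lambda not in the closure, (M - lambda I) has bounded inverse (the diagonal entries 1/(d_n - lambda) are bounded). For our sequence d_n = 25(-1)^n/n, n = 1, 2, 3, ...:
  - {d_n} = {25(-1)^n/n : n ≥ 1}; the only limit point is 0
  - closure = {25(-1)^n/n : n ≥ 1} ∪ {0}
For the norm: a diagonal operator has ||M|| = sup_n |d_n|. Here |d_n| = 25/n is decreasing, so sup_n |d_n| = |d_1| = 25. So ||M|| = 25.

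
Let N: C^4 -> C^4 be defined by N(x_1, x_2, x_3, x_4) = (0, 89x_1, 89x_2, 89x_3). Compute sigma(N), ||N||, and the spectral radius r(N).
sigma(N) = {0}; ||N|| = 89; r(N) = 0. (N is nilpotent with N^4 = 0.)

On C^4, N is a strictly lower-triangular matrix with 89 on the subdiagonal and zeros elsewhere, so its characteristic polynomial is lambda^4 and every eigenvalue is 0: sigma(N) = {0}. For the operator norm, N e_i = 89e_{i+1} for i = 1, ..., 3 and N e_4 = 0, so the singular values of N are 89 (with multiplicity 3) and 0; hence ||N|| = 89. The spectral radius r(N) = max|lambda| = 0. Note ||N|| > r(N) — characteristic of non-normal nilpotent operators. Indeed N^4 = 0.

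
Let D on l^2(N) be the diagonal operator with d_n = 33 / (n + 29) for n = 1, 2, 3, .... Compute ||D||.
||D|| = 11/10 (attained at n = 1)

For D diagonal, ||D|| = sup_n |d_n| = sup_n 33/(n + 29). This is positive and strictly decreasing in n, so the supremum is attained at n = 1: d_1 = 33/(1 + 29) = 11/10. Hence ||D|| = 11/10.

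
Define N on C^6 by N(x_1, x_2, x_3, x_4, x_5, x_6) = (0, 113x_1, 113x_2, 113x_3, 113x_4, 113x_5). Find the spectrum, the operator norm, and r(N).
sigma(N) = {0}; ||N|| = 113; r(N) = 0. (N is nilpotent with N^6 = 0.)

On C^6, N is a strictly lower-triangular matrix with 113 on the subdiagonal and zeros elsewhere, so its characteristic polynomial is lambda^6 and every eigenvalue is 0: sigma(N) = {0}. For the operator norm, N e_i = 113e_{i+1} for i = 1, ..., 5 and N e_6 = 0, so the singular values of N are 113 (with multiplicity 5) and 0; hence ||N|| = 113. The spectral radius r(N) = max|lambda| = 0. Note ||N|| > r(N) — characteristic of non-normal nilpotent operators. Indeed N^6 = 0.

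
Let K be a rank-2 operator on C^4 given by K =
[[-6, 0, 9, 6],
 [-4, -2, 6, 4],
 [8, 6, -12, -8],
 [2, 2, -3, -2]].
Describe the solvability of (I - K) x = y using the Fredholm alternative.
(I - K) is invertible (det(I - K) = 19 ≠ 0), so for every y in C^4 the equation (I - K) x = y has a unique solution.

K has rank 2 and factors as K = U V^T = u1 v1^T + u2 v2^T with u1 = (0, -1, 3, 1), v1 = (2, 2, -3, -2), u2 = (3, 1, -1, 0), v2 = (-2, 0, 3, 2) (multiplying out reproduces the displayed K). The nonzero eigenvalues of U V^T coincide with those of the 2 x 2 matrix G = V^T U = [[v1·u1, v1·u2], [v2·u1, v2·u2]] = [[-13, 11], [11, -9]], and by the Sylvester determinant identity det(I_4 - U V^T) = det(I_2 - V^T U) = det([[14, -11], [-11, 10]]) = (14)(10) - (-11)(-11) = 19. (Direct check: I - K =
[[7, 0, -9, -6],
 [4, 3, -6, -4],
 [-8, -6, 13, 8],
 [-2, -2, 3, 3]]
has determinant 19.) The finite-dimensional Fredholm alternative says: either (I - K) is invertible, or ker(I - K) ≠ {0} and then range(I - K) = ker((I - K)^*)^⊥, with dim ker(I - K) = dim ker((I - K)^*). Since det(I - K) ≠ 0, 1 is not an eigenvalue of K and ker(I - K) = {0}, so we are in the first case: for every y there is a unique x = (I - K)^(-1) y. (Explicitly, by the Woodbury identity, (I - U V^T)^(-1) = I + U (I_2 - G)^(-1) V^T.)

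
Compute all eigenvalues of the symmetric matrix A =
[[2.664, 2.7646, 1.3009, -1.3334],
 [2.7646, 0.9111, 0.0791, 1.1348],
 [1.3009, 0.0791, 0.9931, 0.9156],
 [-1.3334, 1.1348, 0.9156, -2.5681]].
sigma(A) ≈ {-4, 0, 1, 5}

A is real symmetric, so its spectrum consists of real eigenvalues. Expanding the characteristic polynomial of the displayed matrix gives
  det(λ I - A) = p(λ) = λ^4 + (-2)λ^3 + (-19)λ^2 + (20.0011)λ + (-0.002).
Solving p(λ) = 0 yields eigenvalues ≈ -4, 0, 1, 5. (A is shown rounded to 4 decimals, so these recover the underlying integer eigenvalues to within that precision.)
Verification: the trace of A = 2 equals the sum of eigenvalues 2, and det(A) ≈ -0.0020 matches the eigenvalue product 0.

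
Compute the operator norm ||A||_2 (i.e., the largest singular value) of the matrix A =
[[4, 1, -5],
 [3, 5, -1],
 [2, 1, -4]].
||A||_2 ≈ 8.8657 (= sqrt(largest eigenvalue of A^T A))

||A||_2 = sigma_max(A) = sqrt(lambda_max(A^T A)). Form the symmetric matrix M = A^T A =
[[29, 21, -31],
 [21, 27, -14],
 [-31, -14, 42]].
Its characteristic polynomial (trace, sum of principal 2x2 minors, determinant of M give the coefficients) is
  p(λ) = det(λ I - M) = λ^3 - 98λ^2 + 1537λ - 961.
No integer candidate from the rational root theorem (±divisors of 961) is a root, so the roots are irrational. The cubic discriminant is Δ = 7126998697 > 0, so there are three distinct real roots. p(0) = -961 and p(1) = 479 have opposite signs, so a root lies in (0, 1); Newton's method refines it to λ ≈ 0.6522. p(18) = 785 and p(19) = -277 have opposite signs, so a root lies in (18, 19); Newton's method refines it to λ ≈ 18.7467. p(78) = -2755 and p(79) = 1883 have opposite signs, so a root lies in (78, 79); Newton's method refines it to λ ≈ 78.6011. Check (Vieta): the three roots sum to 98, matching tr M = 98.
So the eigenvalues of A^T A are ≈ 0.6522, 18.7467, 78.6011 (all ≥ 0, as they must be for A^T A). The largest is λ_max ≈ 78.6011, hence ||A||_2 = sqrt(λ_max) ≈ 8.8657.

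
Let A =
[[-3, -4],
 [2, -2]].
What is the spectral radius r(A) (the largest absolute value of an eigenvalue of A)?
r(A) = sqrt(14) ≈ 3.7417

The eigenvalues of A are the roots of its characteristic polynomial. With M = A (coefficients from the trace and determinant):
  p(λ) = det(λ I - M) = λ^2 + 5λ + 14.
For λ^2 + 5λ + 14 the discriminant is -31. It is negative, so the roots are the complex-conjugate pair λ = -5/2 ± (sqrt(31)/2) i ≈ -2.5 ± 2.7839i. For a conjugate pair the product of the roots equals the constant term, so |λ|^2 = 14 and |λ| = sqrt(14) ≈ 3.7417.
Thus the eigenvalues (to 4 decimals) are -2.5 ± 2.7839i (modulus 3.7417). The spectral radius is the largest modulus: r(A) = sqrt(14) ≈ 3.7417. (Cross-check: r(A) ≤ ||A||_2 ≈ 5.0232; equality holds whenever A is normal, though it can also hold for some non-normal A.)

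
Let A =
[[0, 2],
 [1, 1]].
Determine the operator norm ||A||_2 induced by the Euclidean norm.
||A||_2 = sqrt((6 + sqrt(20))/2) ≈ 2.2882 (= sqrt(largest eigenvalue of A^T A))

||A||_2 = sigma_max(A) = sqrt(lambda_max(A^T A)). Form the symmetric matrix M = A^T A =
[[1, 1],
 [1, 5]].
Its characteristic polynomial (trace, determinant of M give the coefficients) is
  p(λ) = det(λ I - M) = λ^2 - 6λ + 4.
For λ^2 - 6λ + 4 the discriminant is 20. It is nonnegative but not a perfect square, so the roots are real and irrational: λ = (6 ± sqrt(20))/2 ≈ 5.2361, 0.7639.
So the eigenvalues of A^T A are ≈ 0.7639, 5.2361 (all ≥ 0, as they must be for A^T A). The largest is λ_max = (6 + sqrt(20))/2 ≈ 5.2361, hence ||A||_2 = sqrt(λ_max) = sqrt((6 + sqrt(20))/2) ≈ 2.2882.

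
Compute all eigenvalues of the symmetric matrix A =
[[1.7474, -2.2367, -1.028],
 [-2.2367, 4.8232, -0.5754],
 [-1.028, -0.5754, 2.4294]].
sigma(A) ≈ {0, 3, 6}

A is real symmetric, so its spectrum consists of real eigenvalues. Expanding the characteristic polynomial of the displayed matrix gives
  det(λ I - A) = p(λ) = λ^3 + (-9)λ^2 + (18)λ + (0).
Solving p(λ) = 0 yields eigenvalues ≈ 0, 3, 6. (A is shown rounded to 4 decimals, so these recover the underlying integer eigenvalues to within that precision.)
Verification: the trace of A = 9 equals the sum of eigenvalues 9, and det(A) ≈ -0.0004 matches the eigenvalue product 0.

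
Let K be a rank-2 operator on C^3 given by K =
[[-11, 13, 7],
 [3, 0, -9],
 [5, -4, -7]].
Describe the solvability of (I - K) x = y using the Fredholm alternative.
(I - K) is invertible (det(I - K) = -14 ≠ 0), so for every y in C^3 the equation (I - K) x = y has a unique solution.

K has rank 2 and factors as K = U V^T = u1 v1^T + u2 v2^T with u1 = (3, -2, -2), v1 = (-3, 3, 3), u2 = (2, 3, 1), v2 = (-1, 2, -1) (multiplying out reproduces the displayed K). The nonzero eigenvalues of U V^T coincide with those of the 2 x 2 matrix G = V^T U = [[v1·u1, v1·u2], [v2·u1, v2·u2]] = [[-21, 6], [-5, 3]], and by the Sylvester determinant identity det(I_3 - U V^T) = det(I_2 - V^T U) = det([[22, -6], [5, -2]]) = (22)(-2) - (-6)(5) = -14. (Direct check: I - K =
[[12, -13, -7],
 [-3, 1, 9],
 [-5, 4, 8]]
has determinant -14.) The finite-dimensional Fredholm alternative says: either (I - K) is invertible, or ker(I - K) ≠ {0} and then range(I - K) = ker((I - K)^*)^⊥, with dim ker(I - K) = dim ker((I - K)^*). Since det(I - K) ≠ 0, 1 is not an eigenvalue of K and ker(I - K) = {0}, so we are in the first case: for every y there is a unique x = (I - K)^(-1) y. (Explicitly, by the Woodbury identity, (I - U V^T)^(-1) = I + U (I_2 - G)^(-1) V^T.)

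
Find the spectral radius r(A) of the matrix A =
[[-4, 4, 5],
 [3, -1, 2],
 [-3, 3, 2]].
r(A) ≈ 4.3316

The eigenvalues of A are the roots of its characteristic polynomial. With M = A (coefficients from the trace, the sum of principal 2x2 minors, and det A):
  p(λ) = det(λ I - M) = λ^3 + 3λ^2 - 9λ - 14.
No integer candidate from the rational root theorem (±divisors of 14) is a root, so the roots are irrational. The cubic discriminant is Δ = 6669 > 0, so there are three distinct real roots. p(-5) = -19 and p(-4) = 6 have opposite signs, so a root lies in (-5, -4); Newton's method refines it to λ ≈ -4.3316. p(-2) = 8 and p(-1) = -3 have opposite signs, so a root lies in (-2, -1); Newton's method refines it to λ ≈ -1.2513. p(2) = -12 and p(3) = 13 have opposite signs, so a root lies in (2, 3); Newton's method refines it to λ ≈ 2.5829. Check (Vieta): the three roots sum to -3, matching tr M = -3.
Thus the eigenvalues (to 4 decimals) are -4.3316 (modulus 4.3316); -1.2513 (modulus 1.2513); 2.5829 (modulus 2.5829). The spectral radius is the largest modulus: r(A) ≈ 4.3316. (Cross-check: r(A) ≤ ||A||_2 ≈ 8.8921; equality holds whenever A is normal, though it can also hold for some non-normal A.)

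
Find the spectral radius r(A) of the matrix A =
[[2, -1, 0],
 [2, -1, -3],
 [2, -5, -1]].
r(A) = (2 + sqrt(52))/2 ≈ 4.6056

The eigenvalues of A are the roots of its characteristic polynomial. With M = A (coefficients from the trace, the sum of principal 2x2 minors, and det A):
  p(λ) = det(λ I - M) = λ^3 - 16λ + 24.
By the rational root theorem any rational root is an integer divisor of 24. Testing λ = 2: p(2) = 8 + 0 - 32 + 24 = 0, so λ = 2 is a root. Dividing out (λ - 2) leaves p(λ) = (λ - 2)(λ^2 + 2λ - 12). For λ^2 + 2λ - 12 the discriminant is 52. It is nonnegative but not a perfect square, so the roots are real and irrational: λ = (-2 ± sqrt(52))/2 ≈ 2.6056, -4.6056.
Thus the eigenvalues (to 4 decimals) are 2.6056 (modulus 2.6056); -4.6056 (modulus 4.6056); 2 (modulus 2). The spectral radius is the largest modulus: r(A) = (2 + sqrt(52))/2 ≈ 4.6056. (Cross-check: r(A) ≤ ||A||_2 ≈ 6.2845; equality holds whenever A is normal, though it can also hold for some non-normal A.)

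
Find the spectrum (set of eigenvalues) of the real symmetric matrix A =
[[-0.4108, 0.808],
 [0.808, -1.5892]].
sigma(A) ≈ {-2, 0}

A is real symmetric, so its spectrum consists of real eigenvalues. Expanding the characteristic polynomial of the displayed matrix gives
  det(λ I - A) = p(λ) = λ^2 + (2)λ + (0).
Solving p(λ) = 0 yields eigenvalues ≈ -2, 0. (A is shown rounded to 4 decimals, so these recover the underlying integer eigenvalues to within that precision.)
Verification: the trace of A = -2 equals the sum of eigenvalues -2, and det(A) ≈ -0.0000 matches the eigenvalue product 0.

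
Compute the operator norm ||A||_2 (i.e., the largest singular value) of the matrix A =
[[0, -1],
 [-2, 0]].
||A||_2 = 2 (= sqrt(largest eigenvalue of A^T A))

||A||_2 = sigma_max(A) = sqrt(lambda_max(A^T A)). Form the symmetric matrix M = A^T A =
[[4, 0],
 [0, 1]].
Its characteristic polynomial (trace, determinant of M give the coefficients) is
  p(λ) = det(λ I - M) = λ^2 - 5λ + 4.
For λ^2 - 5λ + 4 the discriminant is 9. It is a perfect square (3^2), so the roots are rational: λ = (5 ± 3)/2 = 4, 1.
So the eigenvalues of A^T A are ≈ 1, 4 (all ≥ 0, as they must be for A^T A). The largest is λ_max = 4, hence ||A||_2 = sqrt(λ_max) = 2.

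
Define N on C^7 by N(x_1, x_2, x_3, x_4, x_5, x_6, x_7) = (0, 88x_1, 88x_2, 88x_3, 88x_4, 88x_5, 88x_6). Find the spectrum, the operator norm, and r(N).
sigma(N) = {0}; ||N|| = 88; r(N) = 0. (N is nilpotent with N^7 = 0.)

On C^7, N is a strictly lower-triangular matrix with 88 on the subdiagonal and zeros elsewhere, so its characteristic polynomial is lambda^7 and every eigenvalue is 0: sigma(N) = {0}. For the operator norm, N e_i = 88e_{i+1} for i = 1, ..., 6 and N e_7 = 0, so the singular values of N are 88 (with multiplicity 6) and 0; hence ||N|| = 88. The spectral radius r(N) = max|lambda| = 0. Note ||N|| > r(N) — characteristic of non-normal nilpotent operators. Indeed N^7 = 0.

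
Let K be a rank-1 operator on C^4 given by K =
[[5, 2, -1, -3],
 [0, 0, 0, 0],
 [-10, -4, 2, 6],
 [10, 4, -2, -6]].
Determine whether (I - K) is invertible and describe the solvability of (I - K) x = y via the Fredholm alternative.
(I - K) is singular (det(I - K) = 0, i.e. 1 ∈ sigma(K)). (I - K) x = y is solvable iff y ⊥ ker((I - K)^*) = span{(5, 2, -1, -3)}, i.e. iff 5y_1 + 2y_2 - y_3 - 3y_4 = 0. When solvable, the solutions are x = y + c·(1, 0, -2, 2), c arbitrary (ker(I - K) = span{(1, 0, -2, 2)}, dimension 1).

K has rank 1, so it is an outer product K = u v^T: every row of K is a multiple of one row vector. Reading off the entries, u = (1, 0, -2, 2) and v = (5, 2, -1, -3) (row i of K equals u_i·v^T). A rank-one matrix u v^T satisfies K u = u (v·u) and kills the (3)-dimensional subspace v^⊥, so its characteristic polynomial is lambda^3 (lambda - v·u) with v·u = tr K = 1. Hence the eigenvalues of I - K are 1 (multiplicity 3) and 1 - (1) = 0, so det(I - K) = 0. (Direct check: I - K =
[[-4, -2, 1, 3],
 [0, 1, 0, 0],
 [10, 4, -1, -6],
 [-10, -4, 2, 7]]
has determinant 0.) So 1 is an eigenvalue of K and (I - K) is not invertible. The finite-dimensional Fredholm alternative says: either (I - K) is invertible, or ker(I - K) ≠ {0} and then range(I - K) = ker((I - K)^*)^⊥, with dim ker(I - K) = dim ker((I - K)^*). We are in the second case, so we need both kernels. Kernel of I - K: (I - K) u = u - u (v·u) = u - u = 0, so ker(I - K) = span{u} = span{(1, 0, -2, 2)} (it is exactly 1-dimensional because rank(I - K) = 3). Kernel of the adjoint: K is real, so (I - K)^* = I - K^T = I - v u^T, and (I - v u^T) v = v - v (u·v) = 0; hence ker((I - K)^*) = span{v} = span{(5, 2, -1, -3)}. Therefore (I - K) x = y is solvable iff <y, v> = 0, i.e. iff 5y_1 + 2y_2 - y_3 - 3y_4 = 0. When this holds, K y = u (v·y) = 0, so (I - K) y = y and x = y is a particular solution; the full solution set is the line x = y + c·u = y + c·(1, 0, -2, 2), c ∈ C.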